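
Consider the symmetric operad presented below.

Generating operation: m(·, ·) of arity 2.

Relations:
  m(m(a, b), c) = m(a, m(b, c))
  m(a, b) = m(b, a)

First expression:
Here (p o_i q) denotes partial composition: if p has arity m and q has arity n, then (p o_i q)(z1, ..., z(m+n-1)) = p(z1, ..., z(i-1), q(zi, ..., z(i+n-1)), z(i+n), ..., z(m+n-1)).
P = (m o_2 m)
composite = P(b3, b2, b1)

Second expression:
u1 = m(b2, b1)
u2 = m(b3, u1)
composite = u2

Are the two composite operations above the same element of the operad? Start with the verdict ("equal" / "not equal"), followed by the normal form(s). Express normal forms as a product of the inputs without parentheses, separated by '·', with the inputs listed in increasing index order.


equal; the common form is b1 · b2 · b3

The first composite normalizes to b1 · b2 · b3
The second composite normalizes to b1 · b2 · b3
Both agree, so they are equal.


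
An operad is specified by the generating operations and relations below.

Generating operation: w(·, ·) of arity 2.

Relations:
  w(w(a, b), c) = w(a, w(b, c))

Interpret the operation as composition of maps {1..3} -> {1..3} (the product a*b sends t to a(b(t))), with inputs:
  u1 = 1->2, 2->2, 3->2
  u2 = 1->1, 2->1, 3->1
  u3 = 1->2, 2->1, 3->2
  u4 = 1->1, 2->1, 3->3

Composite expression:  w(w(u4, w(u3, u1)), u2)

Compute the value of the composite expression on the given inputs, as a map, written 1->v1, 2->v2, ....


w(u3, u1) = 1->1, 2->1, 3->1
w(u4, w(u3, u1)) = 1->1, 2->1, 3->1
w(w(u4, w(u3, u1)), u2) = 1->1, 2->1, 3->1

1->1, 2->1, 3->1


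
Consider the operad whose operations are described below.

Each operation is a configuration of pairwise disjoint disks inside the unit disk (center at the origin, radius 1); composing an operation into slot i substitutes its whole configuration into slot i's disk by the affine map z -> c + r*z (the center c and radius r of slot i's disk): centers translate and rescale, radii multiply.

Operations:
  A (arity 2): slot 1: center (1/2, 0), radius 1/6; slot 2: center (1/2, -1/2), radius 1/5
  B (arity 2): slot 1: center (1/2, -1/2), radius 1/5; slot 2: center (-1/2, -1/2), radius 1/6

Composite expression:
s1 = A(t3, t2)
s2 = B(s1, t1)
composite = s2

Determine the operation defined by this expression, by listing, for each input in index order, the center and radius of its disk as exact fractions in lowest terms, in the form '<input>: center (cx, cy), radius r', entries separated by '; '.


t1: center (-1/2, -1/2), radius 1/6; t2: center (3/5, -3/5), radius 1/25; t3: center (3/5, -1/2), radius 1/30

Nesting under B composes maps z -> c + r*z down each t-path.
input t3: applying the 2 nested substitutions gives center (3/5, -1/2), radius 1/30
input t2: applying the 2 nested substitutions gives center (3/5, -3/5), radius 1/25
input t1: applying the 1 nested substitution gives center (-1/2, -1/2), radius 1/6


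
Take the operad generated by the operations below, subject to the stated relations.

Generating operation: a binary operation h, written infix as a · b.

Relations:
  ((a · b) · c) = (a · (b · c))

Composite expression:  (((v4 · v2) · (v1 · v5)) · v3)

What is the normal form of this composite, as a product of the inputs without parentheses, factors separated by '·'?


v4 · v2 · v1 · v5 · v3

The h-tree's shape is irrelevant; the v-reading-order decides.
(v4 · v2) unparenthesizes to v4 · v2
(v1 · v5) unparenthesizes to v1 · v5
((v4 · v2) · (v1 · v5)) unparenthesizes to v4 · v2 · v1 · v5
(((v4 · v2) · (v1 · v5)) · v3) unparenthesizes to v4 · v2 · v1 · v5 · v3


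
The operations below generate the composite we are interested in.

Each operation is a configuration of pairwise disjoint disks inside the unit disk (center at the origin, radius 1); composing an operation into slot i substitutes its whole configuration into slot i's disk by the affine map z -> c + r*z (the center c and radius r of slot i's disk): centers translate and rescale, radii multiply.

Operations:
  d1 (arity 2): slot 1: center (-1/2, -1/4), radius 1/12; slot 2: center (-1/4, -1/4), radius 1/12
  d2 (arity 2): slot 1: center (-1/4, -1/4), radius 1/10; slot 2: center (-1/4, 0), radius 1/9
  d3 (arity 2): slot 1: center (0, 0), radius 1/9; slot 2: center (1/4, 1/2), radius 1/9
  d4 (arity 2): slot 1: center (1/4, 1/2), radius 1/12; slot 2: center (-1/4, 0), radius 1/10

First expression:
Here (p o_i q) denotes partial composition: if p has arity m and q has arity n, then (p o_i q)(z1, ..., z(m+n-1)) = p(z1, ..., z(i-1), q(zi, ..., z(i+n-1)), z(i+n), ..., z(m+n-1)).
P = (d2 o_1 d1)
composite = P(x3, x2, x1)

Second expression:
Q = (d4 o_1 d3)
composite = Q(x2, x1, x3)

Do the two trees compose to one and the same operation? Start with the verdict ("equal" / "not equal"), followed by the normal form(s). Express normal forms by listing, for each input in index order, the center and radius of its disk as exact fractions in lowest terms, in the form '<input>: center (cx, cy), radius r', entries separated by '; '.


Normal form of the first expression: x1: center (-1/4, 0), radius 1/9; x2: center (-11/40, -11/40), radius 1/120; x3: center (-3/10, -11/40), radius 1/120
Normal form of the second expression: x1: center (13/48, 13/24), radius 1/108; x2: center (1/4, 1/2), radius 1/108; x3: center (-1/4, 0), radius 1/10
Different reductions; not equal.

not equal; the first gives x1: center (-1/4, 0), radius 1/9; x2: center (-11/40, -11/40), radius 1/120; x3: center (-3/10, -11/40), radius 1/120 and the second x1: center (13/48, 13/24), radius 1/108; x2: center (1/4, 1/2), radius 1/108; x3: center (-1/4, 0), radius 1/10


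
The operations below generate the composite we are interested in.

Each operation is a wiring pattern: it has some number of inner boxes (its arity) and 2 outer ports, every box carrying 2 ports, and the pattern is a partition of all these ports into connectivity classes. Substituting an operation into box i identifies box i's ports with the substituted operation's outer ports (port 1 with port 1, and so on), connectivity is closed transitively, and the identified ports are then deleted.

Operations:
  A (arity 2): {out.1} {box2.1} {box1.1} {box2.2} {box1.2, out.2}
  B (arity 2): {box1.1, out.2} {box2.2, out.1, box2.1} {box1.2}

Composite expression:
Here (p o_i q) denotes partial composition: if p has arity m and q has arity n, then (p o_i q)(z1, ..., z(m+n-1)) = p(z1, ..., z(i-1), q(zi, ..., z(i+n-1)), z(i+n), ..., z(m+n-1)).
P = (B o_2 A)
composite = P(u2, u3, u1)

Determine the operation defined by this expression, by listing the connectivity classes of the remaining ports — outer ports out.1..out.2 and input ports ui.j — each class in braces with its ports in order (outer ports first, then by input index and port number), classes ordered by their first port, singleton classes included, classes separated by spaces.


{out.1, u3.2} {out.2, u2.1} {u1.1} {u1.2} {u2.2} {u3.1}

Reachability decides: close wires over B-identified ports.
A over (u3, u1) gives {out.1} {out.2, u3.2} {u1.1} {u1.2} {u3.1}, out.j being that stage's outer ports
B over (u2, u3, u1) gives {out.1, u3.2} {out.2, u2.1} {u1.1} {u1.2} {u2.2} {u3.1}, out.j being that stage's outer ports


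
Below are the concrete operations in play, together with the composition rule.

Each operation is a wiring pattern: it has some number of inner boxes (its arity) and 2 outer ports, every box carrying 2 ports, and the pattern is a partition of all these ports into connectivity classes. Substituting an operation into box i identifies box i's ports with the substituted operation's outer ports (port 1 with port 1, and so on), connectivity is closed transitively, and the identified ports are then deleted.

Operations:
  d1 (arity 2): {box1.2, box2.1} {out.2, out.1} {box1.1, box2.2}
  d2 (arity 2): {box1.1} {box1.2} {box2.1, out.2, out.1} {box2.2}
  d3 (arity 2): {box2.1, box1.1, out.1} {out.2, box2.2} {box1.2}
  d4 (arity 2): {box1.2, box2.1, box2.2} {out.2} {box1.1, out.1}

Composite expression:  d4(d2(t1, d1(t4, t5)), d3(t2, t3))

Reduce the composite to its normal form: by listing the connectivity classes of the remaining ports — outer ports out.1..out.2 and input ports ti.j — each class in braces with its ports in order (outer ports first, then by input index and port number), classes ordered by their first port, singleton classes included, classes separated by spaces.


{out.1, t2.1, t3.1, t3.2} {out.2} {t1.1} {t1.2} {t2.2} {t4.1, t5.2} {t4.2, t5.1}

Two ports join when wires chain via d4-identified ports.
d1 over (t4, t5) gives {out.1, out.2} {t4.1, t5.2} {t4.2, t5.1}, out.j being that stage's outer ports
d2 over (t1, t4, t5) gives {out.1, out.2} {t1.1} {t1.2} {t4.1, t5.2} {t4.2, t5.1}, out.j being that stage's outer ports
d3 over (t2, t3) gives {out.1, t2.1, t3.1} {out.2, t3.2} {t2.2}, out.j being that stage's outer ports
d4 over (t1, t4, t5, t2, t3) gives {out.1, t2.1, t3.1, t3.2} {out.2} {t1.1} {t1.2} {t2.2} {t4.1, t5.2} {t4.2, t5.1}, out.j being that stage's outer ports


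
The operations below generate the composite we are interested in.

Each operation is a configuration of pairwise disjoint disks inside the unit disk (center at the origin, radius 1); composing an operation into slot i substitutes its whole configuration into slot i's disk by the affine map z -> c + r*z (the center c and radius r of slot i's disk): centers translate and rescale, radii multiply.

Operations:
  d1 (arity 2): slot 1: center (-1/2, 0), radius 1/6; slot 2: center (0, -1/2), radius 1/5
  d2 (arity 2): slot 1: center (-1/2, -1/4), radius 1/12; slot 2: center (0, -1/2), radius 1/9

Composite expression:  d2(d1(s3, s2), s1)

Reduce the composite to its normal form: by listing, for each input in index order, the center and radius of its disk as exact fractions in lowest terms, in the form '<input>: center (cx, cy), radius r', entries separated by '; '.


s1: center (0, -1/2), radius 1/9; s2: center (-1/2, -7/24), radius 1/60; s3: center (-13/24, -1/4), radius 1/72

Affine substitution under d2: radii multiply and s-centers shift.
input s3: applying the 2 nested substitutions gives center (-13/24, -1/4), radius 1/72
input s2: applying the 2 nested substitutions gives center (-1/2, -7/24), radius 1/60
input s1: applying the 1 nested substitution gives center (0, -1/2), radius 1/9


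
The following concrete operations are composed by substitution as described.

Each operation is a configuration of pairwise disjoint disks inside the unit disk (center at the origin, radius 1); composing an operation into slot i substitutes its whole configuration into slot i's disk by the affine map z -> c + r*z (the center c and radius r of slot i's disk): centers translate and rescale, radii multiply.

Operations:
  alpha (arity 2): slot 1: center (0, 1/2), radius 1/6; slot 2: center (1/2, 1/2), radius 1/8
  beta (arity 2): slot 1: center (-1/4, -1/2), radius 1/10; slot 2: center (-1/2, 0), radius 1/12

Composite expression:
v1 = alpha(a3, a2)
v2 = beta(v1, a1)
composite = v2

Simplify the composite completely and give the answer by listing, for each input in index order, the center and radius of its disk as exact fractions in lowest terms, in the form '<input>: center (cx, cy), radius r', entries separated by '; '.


a1: center (-1/2, 0), radius 1/12; a2: center (-1/5, -9/20), radius 1/80; a3: center (-1/4, -9/20), radius 1/60

Only the slot chain above each a matters under beta; compose those maps.
a3 passes through 2 substitutions, ending at center (-1/4, -9/20), radius 1/60
a2 passes through 2 substitutions, ending at center (-1/5, -9/20), radius 1/80
a1 passes through 1 substitution, ending at center (-1/2, 0), radius 1/12


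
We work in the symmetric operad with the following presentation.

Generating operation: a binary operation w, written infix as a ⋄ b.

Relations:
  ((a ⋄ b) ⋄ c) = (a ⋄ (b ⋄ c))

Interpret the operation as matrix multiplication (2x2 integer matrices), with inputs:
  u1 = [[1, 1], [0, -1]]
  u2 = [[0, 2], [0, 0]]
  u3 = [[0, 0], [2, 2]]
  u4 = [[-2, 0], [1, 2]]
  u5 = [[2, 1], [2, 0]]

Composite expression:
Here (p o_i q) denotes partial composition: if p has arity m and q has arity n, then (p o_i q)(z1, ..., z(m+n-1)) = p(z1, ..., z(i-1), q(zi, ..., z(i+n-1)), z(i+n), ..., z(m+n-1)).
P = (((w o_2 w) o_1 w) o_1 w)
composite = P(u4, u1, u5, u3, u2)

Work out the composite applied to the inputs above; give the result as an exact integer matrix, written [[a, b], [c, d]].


[[0, -8], [0, 4]]

(u4 ⋄ u1) = [[-2, -2], [1, -1]]
((u4 ⋄ u1) ⋄ u5) = [[-8, -2], [0, 1]]
(u3 ⋄ u2) = [[0, 0], [0, 4]]
(((u4 ⋄ u1) ⋄ u5) ⋄ (u3 ⋄ u2)) = [[0, -8], [0, 4]]


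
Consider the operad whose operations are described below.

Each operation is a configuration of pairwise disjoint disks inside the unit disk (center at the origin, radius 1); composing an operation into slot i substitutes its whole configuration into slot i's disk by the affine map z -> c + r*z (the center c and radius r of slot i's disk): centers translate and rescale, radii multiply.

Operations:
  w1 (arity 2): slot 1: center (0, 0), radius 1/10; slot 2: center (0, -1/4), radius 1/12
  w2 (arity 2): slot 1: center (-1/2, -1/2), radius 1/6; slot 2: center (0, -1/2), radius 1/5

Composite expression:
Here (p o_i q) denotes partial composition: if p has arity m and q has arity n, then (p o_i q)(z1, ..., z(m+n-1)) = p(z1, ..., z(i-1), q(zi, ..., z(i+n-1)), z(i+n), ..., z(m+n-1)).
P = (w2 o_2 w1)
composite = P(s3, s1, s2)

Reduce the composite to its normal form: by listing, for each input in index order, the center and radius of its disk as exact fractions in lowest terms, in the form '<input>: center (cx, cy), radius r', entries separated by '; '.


Each s-disk chains the slot maps above it in w2; radii multiply.
s3: after 1 affine step, its disk has center (-1/2, -1/2), radius 1/6
s1: after 2 affine steps, its disk has center (0, -1/2), radius 1/50
s2: after 2 affine steps, its disk has center (0, -11/20), radius 1/60

s1: center (0, -1/2), radius 1/50; s2: center (0, -11/20), radius 1/60; s3: center (-1/2, -1/2), radius 1/6


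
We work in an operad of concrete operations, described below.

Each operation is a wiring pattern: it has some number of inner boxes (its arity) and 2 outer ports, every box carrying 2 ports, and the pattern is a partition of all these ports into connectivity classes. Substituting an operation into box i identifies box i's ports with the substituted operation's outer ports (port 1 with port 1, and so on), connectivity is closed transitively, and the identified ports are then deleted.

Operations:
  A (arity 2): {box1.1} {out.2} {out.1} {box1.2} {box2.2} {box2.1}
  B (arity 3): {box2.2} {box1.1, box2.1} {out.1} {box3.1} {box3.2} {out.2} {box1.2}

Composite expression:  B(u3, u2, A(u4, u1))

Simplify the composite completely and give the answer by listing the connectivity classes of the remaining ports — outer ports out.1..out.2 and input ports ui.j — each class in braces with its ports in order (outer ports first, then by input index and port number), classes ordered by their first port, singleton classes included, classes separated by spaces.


{out.1} {out.2} {u1.1} {u1.2} {u2.1, u3.1} {u2.2} {u3.2} {u4.1} {u4.2}

Connectivity passes through glued B-boundaries; trace each wire chain.
through A, on inputs (u4, u1): {out.1} {out.2} {u1.1} {u1.2} {u4.1} {u4.2} (out.j = stage outer ports)
through B, on inputs (u3, u2, u4, u1): {out.1} {out.2} {u1.1} {u1.2} {u2.1, u3.1} {u2.2} {u3.2} {u4.1} {u4.2} (out.j = stage outer ports)


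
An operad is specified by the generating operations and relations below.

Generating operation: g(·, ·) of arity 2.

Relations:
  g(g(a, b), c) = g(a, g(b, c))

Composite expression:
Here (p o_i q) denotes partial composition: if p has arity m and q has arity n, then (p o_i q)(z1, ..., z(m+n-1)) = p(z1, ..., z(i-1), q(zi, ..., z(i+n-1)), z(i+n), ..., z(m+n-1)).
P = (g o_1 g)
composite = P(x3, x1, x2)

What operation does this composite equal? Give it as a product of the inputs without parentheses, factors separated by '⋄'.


Associativity of g dissolves the nesting; only the x-input order survives.
g(x3, x1) collapses to x3 ⋄ x1
g(g(x3, x1), x2) collapses to x3 ⋄ x1 ⋄ x2

x3 ⋄ x1 ⋄ x2


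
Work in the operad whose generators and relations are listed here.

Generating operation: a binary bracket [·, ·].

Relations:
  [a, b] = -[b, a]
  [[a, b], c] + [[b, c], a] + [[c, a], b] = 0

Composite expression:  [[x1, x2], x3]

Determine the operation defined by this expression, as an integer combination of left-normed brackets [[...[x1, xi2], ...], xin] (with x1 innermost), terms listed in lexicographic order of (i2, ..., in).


Antisymmetry and Jacobi reduce to x1-anchored left-normed brackets.
Composite bracket: [[x1, x2], x3]
Under [a, b] = ab - ba we get 4 signed associative words (2^2 = 4).
Keep just the words that open with x1:
  x1x2x3 appears with sign +1, giving the term +[[x1, x2], x3]

[[x1, x2], x3]


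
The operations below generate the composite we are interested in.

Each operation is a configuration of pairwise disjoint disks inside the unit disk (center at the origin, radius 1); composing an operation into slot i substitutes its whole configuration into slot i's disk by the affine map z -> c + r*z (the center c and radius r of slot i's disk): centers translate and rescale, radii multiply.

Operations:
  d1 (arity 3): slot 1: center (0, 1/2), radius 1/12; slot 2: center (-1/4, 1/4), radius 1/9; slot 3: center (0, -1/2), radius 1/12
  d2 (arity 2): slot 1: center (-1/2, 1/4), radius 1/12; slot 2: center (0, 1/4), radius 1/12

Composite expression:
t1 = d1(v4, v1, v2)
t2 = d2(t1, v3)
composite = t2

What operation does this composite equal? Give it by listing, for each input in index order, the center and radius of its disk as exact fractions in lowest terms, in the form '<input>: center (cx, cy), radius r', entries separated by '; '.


Below d2, radii multiply path by path; the v-disk centers shift.
for v4, the 2-step affine chain lands on center (-1/2, 7/24), radius 1/144
for v1, the 2-step affine chain lands on center (-25/48, 13/48), radius 1/108
for v2, the 2-step affine chain lands on center (-1/2, 5/24), radius 1/144
for v3, the 1-step affine chain lands on center (0, 1/4), radius 1/12

v1: center (-25/48, 13/48), radius 1/108; v2: center (-1/2, 5/24), radius 1/144; v3: center (0, 1/4), radius 1/12; v4: center (-1/2, 7/24), radius 1/144


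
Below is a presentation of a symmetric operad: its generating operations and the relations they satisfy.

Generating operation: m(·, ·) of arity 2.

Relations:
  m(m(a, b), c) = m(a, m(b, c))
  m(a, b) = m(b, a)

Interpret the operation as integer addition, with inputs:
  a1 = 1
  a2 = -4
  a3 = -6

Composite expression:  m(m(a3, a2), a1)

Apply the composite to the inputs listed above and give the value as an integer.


m(a3, a2) = -10
m(m(a3, a2), a1) = -9

-9


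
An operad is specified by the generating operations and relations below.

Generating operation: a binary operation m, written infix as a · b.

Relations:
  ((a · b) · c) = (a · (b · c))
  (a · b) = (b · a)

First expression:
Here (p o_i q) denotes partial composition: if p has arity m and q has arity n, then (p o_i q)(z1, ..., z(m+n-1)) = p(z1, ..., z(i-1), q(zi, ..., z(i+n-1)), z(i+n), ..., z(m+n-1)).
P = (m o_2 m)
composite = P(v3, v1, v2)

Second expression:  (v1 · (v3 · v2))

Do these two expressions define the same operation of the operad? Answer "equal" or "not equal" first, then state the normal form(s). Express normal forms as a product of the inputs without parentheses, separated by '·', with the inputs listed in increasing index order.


equal: each reduces to v1 · v2 · v3

Normal form of the first expression: v1 · v2 · v3
Normal form of the second expression: v1 · v2 · v3
One common form — equal.


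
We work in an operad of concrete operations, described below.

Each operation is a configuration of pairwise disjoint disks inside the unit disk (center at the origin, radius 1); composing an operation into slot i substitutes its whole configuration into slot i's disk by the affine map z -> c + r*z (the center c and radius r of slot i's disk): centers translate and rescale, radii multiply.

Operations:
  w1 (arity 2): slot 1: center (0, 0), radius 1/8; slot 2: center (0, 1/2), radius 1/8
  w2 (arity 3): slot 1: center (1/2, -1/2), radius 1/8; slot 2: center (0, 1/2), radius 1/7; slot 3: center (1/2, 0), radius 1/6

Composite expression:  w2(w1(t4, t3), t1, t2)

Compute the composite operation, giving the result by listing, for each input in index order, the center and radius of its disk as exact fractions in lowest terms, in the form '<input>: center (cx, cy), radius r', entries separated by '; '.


t1: center (0, 1/2), radius 1/7; t2: center (1/2, 0), radius 1/6; t3: center (1/2, -7/16), radius 1/64; t4: center (1/2, -1/2), radius 1/64


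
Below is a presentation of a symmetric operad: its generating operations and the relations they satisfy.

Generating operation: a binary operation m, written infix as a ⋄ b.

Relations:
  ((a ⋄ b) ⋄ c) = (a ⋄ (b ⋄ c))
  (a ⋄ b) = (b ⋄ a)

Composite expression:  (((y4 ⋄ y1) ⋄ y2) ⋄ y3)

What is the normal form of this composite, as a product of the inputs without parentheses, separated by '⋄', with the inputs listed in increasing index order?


y1 ⋄ y2 ⋄ y3 ⋄ y4

Any arrangement under m is one operation, so sort the y-inputs.
(y4 ⋄ y1) spells out as y4 ⋄ y1
((y4 ⋄ y1) ⋄ y2) spells out as y4 ⋄ y1 ⋄ y2
(((y4 ⋄ y1) ⋄ y2) ⋄ y3) spells out as y4 ⋄ y1 ⋄ y2 ⋄ y3
rearranged into index order: y1 ⋄ y2 ⋄ y3 ⋄ y4


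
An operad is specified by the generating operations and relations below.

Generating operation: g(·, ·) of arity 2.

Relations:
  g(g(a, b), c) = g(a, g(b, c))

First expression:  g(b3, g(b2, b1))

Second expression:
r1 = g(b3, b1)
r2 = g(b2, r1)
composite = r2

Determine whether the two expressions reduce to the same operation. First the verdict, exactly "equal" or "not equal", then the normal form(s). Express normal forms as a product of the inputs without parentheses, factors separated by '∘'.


not equal — first b3 ∘ b2 ∘ b1, second b2 ∘ b3 ∘ b1

Normal form of the first expression: b3 ∘ b2 ∘ b1
Normal form of the second expression: b2 ∘ b3 ∘ b1
The normal forms differ: not equal.


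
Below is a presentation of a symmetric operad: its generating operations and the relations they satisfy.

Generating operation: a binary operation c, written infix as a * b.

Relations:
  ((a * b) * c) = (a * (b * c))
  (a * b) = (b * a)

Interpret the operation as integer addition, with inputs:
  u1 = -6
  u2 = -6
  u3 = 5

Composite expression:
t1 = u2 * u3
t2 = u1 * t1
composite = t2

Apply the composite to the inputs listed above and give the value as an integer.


-7

(u2 * u3) = -1
(u1 * (u2 * u3)) = -7


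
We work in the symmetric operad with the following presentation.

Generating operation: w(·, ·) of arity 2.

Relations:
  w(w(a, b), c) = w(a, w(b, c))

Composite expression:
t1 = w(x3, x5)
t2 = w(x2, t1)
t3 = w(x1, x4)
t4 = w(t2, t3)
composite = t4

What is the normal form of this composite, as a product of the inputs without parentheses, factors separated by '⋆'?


x2 ⋆ x3 ⋆ x5 ⋆ x1 ⋆ x4

All parenthesizations of w agree; list the x-inputs left to right.
w(x3, x5) reduces to x3 ⋆ x5
w(x2, w(x3, x5)) reduces to x2 ⋆ x3 ⋆ x5
w(x1, x4) reduces to x1 ⋆ x4
w(w(x2, w(x3, x5)), w(x1, x4)) reduces to x2 ⋆ x3 ⋆ x5 ⋆ x1 ⋆ x4


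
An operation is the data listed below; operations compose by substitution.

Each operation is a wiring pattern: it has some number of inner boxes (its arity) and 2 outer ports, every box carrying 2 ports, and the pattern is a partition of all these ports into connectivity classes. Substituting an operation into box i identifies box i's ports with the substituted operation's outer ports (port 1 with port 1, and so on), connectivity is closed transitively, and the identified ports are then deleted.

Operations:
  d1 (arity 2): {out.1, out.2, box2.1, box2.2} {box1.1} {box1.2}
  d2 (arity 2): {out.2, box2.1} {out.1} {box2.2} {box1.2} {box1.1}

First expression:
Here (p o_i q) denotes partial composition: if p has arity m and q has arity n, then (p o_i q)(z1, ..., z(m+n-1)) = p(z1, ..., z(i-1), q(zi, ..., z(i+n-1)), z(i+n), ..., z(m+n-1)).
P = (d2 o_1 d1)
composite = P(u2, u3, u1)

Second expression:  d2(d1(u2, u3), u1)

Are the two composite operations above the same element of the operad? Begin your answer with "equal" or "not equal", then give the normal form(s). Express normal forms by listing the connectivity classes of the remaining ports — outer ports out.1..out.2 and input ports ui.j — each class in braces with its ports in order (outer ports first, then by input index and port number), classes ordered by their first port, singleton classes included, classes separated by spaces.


In normal form, the first expression is {out.1} {out.2, u1.1} {u1.2} {u2.1} {u2.2} {u3.1, u3.2}
In normal form, the second expression is {out.1} {out.2, u1.1} {u1.2} {u2.1} {u2.2} {u3.1, u3.2}
Same normal form: equal.

equal; both compose to {out.1} {out.2, u1.1} {u1.2} {u2.1} {u2.2} {u3.1, u3.2}


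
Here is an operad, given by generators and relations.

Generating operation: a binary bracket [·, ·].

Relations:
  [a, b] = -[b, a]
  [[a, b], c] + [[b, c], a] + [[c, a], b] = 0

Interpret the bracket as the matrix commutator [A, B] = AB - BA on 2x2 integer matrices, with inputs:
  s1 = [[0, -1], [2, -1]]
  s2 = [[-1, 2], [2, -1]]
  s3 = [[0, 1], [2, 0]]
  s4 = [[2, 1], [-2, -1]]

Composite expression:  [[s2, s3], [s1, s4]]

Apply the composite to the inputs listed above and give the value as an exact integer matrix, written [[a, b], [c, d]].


[[0, 16], [-32, 0]]

[s2, s3] = [[2, 0], [0, -2]]
[s1, s4] = [[0, 4], [8, 0]]
[[s2, s3], [s1, s4]] = [[0, 16], [-32, 0]]


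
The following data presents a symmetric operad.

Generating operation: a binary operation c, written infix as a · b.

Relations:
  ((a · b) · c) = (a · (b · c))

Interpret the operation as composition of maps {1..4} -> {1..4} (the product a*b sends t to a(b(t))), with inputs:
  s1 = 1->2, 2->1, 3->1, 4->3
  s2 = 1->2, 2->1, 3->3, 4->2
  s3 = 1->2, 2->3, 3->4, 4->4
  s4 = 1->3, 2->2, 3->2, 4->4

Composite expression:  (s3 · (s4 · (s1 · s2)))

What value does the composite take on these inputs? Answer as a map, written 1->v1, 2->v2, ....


(s1 · s2) = 1->1, 2->2, 3->1, 4->1
(s4 · (s1 · s2)) = 1->3, 2->2, 3->3, 4->3
(s3 · (s4 · (s1 · s2))) = 1->4, 2->3, 3->4, 4->4

1->4, 2->3, 3->4, 4->4


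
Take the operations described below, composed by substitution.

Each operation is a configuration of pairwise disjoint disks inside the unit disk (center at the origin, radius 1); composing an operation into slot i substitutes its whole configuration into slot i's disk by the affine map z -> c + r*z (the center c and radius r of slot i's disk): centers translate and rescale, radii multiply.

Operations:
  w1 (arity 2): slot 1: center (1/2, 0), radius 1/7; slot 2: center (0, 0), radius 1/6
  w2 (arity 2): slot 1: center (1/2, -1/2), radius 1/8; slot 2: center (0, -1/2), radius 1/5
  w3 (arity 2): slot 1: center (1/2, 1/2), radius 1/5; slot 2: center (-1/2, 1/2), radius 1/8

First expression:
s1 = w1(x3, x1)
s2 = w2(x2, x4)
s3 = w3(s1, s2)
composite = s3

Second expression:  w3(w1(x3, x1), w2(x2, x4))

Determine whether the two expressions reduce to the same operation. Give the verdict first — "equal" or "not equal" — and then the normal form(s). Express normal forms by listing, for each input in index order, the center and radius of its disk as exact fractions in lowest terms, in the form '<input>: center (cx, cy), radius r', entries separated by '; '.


The first expression, normalized: x1: center (1/2, 1/2), radius 1/30; x2: center (-7/16, 7/16), radius 1/64; x3: center (3/5, 1/2), radius 1/35; x4: center (-1/2, 7/16), radius 1/40
The second expression, normalized: x1: center (1/2, 1/2), radius 1/30; x2: center (-7/16, 7/16), radius 1/64; x3: center (3/5, 1/2), radius 1/35; x4: center (-1/2, 7/16), radius 1/40
Both agree, so they are equal.

equal; the common form is x1: center (1/2, 1/2), radius 1/30; x2: center (-7/16, 7/16), radius 1/64; x3: center (3/5, 1/2), radius 1/35; x4: center (-1/2, 7/16), radius 1/40


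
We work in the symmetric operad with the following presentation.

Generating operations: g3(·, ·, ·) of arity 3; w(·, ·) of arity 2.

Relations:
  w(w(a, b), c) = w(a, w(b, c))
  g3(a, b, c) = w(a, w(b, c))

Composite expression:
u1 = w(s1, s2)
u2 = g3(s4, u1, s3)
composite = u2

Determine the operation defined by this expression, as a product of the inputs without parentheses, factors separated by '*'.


Every regrouping of g3 is equal, so read the s-inputs in written order.
w(s1, s2) spells out as s1 * s2
g3(s4, w(s1, s2), s3) spells out as s4 * s1 * s2 * s3

s4 * s1 * s2 * s3


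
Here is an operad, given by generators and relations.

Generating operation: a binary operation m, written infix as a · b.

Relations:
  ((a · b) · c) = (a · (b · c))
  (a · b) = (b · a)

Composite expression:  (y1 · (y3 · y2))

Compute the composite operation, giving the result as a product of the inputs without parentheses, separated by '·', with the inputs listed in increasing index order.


y1 · y2 · y3

Both nesting and order wash out for m; what remains is which y's occur.
(y3 · y2) flattens to y3 · y2
(y1 · (y3 · y2)) flattens to y1 · y3 · y2
reordering the factors by index: y1 · y2 · y3


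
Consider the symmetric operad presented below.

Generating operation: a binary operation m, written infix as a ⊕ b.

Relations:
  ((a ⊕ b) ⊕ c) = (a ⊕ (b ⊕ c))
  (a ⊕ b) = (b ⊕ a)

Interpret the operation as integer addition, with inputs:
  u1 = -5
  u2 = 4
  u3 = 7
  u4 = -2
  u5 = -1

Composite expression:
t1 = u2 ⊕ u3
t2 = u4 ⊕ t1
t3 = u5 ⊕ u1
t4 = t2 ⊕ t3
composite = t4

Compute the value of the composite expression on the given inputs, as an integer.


3

(u2 ⊕ u3) = 11
(u4 ⊕ (u2 ⊕ u3)) = 9
(u5 ⊕ u1) = -6
((u4 ⊕ (u2 ⊕ u3)) ⊕ (u5 ⊕ u1)) = 3


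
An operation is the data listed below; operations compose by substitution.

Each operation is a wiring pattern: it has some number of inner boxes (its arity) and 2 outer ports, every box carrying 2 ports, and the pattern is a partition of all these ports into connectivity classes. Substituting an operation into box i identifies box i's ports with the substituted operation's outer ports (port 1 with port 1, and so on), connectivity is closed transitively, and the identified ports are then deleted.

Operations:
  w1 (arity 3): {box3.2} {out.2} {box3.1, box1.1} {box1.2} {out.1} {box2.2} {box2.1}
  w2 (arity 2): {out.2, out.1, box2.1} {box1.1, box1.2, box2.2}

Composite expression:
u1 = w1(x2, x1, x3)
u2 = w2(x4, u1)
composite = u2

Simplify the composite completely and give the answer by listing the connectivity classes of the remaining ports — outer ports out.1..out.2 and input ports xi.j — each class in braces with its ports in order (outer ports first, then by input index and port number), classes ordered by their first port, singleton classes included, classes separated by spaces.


Connectivity passes through glued w2-boundaries; trace each wire chain.
w1 over (x2, x1, x3) gives {out.1} {out.2} {x1.1} {x1.2} {x2.1, x3.1} {x2.2} {x3.2}, out.j being that stage's outer ports
w2 over (x4, x2, x1, x3) gives {out.1, out.2} {x1.1} {x1.2} {x2.1, x3.1} {x2.2} {x3.2} {x4.1, x4.2}, out.j being that stage's outer ports

{out.1, out.2} {x1.1} {x1.2} {x2.1, x3.1} {x2.2} {x3.2} {x4.1, x4.2}


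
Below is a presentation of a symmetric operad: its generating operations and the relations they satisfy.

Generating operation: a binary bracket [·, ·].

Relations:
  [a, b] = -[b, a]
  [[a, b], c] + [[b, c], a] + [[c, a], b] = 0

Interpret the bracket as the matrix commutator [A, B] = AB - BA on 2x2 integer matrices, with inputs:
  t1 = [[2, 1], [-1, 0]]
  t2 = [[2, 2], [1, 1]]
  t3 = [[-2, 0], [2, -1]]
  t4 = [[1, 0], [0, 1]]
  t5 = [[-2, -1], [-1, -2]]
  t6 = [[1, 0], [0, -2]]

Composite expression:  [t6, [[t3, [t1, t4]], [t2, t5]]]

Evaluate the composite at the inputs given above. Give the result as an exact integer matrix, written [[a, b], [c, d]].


[[0, 0], [0, 0]]


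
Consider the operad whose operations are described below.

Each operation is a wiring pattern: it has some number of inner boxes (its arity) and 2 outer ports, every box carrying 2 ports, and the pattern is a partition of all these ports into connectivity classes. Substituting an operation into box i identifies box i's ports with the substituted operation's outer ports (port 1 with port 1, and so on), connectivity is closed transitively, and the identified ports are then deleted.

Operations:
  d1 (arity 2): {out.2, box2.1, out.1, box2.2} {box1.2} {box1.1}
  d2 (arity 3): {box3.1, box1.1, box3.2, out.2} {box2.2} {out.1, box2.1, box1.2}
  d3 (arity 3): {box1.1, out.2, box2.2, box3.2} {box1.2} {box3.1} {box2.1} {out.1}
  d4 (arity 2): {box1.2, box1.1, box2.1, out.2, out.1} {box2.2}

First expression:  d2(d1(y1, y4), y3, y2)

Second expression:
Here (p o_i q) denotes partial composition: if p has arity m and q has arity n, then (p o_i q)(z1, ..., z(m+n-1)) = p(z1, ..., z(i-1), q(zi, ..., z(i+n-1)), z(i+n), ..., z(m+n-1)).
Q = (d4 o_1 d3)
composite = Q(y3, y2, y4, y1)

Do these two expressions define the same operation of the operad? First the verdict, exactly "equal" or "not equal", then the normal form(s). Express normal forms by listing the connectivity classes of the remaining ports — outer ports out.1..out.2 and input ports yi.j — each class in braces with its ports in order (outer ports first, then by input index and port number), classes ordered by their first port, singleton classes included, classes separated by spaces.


not equal — first {out.1, out.2, y2.1, y2.2, y3.1, y4.1, y4.2} {y1.1} {y1.2} {y3.2}, second {out.1, out.2, y1.1, y2.2, y3.1, y4.2} {y1.2} {y2.1} {y3.2} {y4.1}


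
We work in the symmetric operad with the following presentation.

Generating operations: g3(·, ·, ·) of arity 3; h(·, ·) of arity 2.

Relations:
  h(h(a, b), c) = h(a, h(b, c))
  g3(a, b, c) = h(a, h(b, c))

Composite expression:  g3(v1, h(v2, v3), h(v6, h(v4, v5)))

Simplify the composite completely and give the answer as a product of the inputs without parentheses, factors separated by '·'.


Every regrouping of g3 is equal, so read the v-inputs in written order.
h(v2, v3) collapses to v2 · v3
h(v4, v5) collapses to v4 · v5
h(v6, h(v4, v5)) collapses to v6 · v4 · v5
g3(v1, h(v2, v3), h(v6, h(v4, v5))) collapses to v1 · v2 · v3 · v6 · v4 · v5

v1 · v2 · v3 · v6 · v4 · v5


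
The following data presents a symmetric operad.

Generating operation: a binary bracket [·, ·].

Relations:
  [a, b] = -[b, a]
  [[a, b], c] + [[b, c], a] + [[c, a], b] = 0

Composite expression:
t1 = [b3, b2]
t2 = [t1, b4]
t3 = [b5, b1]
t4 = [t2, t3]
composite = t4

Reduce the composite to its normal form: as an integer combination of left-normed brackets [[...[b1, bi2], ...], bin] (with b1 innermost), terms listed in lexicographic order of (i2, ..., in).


-[[[[b1, b5], b2], b3], b4] + [[[[b1, b5], b3], b2], b4] + [[[[b1, b5], b4], b2], b3] - [[[[b1, b5], b4], b3], b2]


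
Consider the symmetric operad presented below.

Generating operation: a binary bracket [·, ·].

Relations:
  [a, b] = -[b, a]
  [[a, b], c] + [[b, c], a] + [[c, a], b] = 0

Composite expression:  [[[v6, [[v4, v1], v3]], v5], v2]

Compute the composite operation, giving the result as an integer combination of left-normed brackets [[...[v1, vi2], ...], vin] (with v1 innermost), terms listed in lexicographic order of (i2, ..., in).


[[[[[v1, v4], v3], v6], v5], v2]

Skip Jacobi rewriting: expand, keep v1-initial words, read off terms.
Composite bracket: [[[v6, [[v4, v1], v3]], v5], v2]
Applying ab - ba throughout gives 32 signed words (2^5 = 32).
The v1-initial words carry the normal form:
  from v1v4v3v6v5v2, sign +1: term +[[[[[v1, v4], v3], v6], v5], v2]


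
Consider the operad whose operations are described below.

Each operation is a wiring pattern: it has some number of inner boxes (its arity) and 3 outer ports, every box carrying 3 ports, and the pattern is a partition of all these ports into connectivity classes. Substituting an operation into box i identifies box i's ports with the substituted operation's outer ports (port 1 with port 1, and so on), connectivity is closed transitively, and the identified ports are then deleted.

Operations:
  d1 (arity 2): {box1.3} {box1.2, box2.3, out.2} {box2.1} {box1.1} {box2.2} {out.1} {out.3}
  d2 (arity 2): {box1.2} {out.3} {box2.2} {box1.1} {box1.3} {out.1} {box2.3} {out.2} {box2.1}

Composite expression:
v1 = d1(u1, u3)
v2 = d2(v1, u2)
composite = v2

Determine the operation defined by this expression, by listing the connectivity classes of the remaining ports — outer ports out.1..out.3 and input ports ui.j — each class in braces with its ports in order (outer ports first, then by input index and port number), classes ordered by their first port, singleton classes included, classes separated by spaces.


{out.1} {out.2} {out.3} {u1.1} {u1.2, u3.3} {u1.3} {u2.1} {u2.2} {u2.3} {u3.1} {u3.2}


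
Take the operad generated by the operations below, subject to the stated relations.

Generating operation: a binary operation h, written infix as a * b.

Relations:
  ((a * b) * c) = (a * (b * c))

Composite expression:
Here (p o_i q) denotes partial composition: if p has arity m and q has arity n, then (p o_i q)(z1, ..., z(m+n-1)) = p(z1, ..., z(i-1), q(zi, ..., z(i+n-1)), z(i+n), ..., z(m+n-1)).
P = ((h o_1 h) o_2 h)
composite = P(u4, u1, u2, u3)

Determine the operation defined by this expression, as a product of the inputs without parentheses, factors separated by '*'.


Key point: h is associative — brackets drop, the u-order remains.
(u1 * u2) flattens to u1 * u2
(u4 * (u1 * u2)) flattens to u4 * u1 * u2
((u4 * (u1 * u2)) * u3) flattens to u4 * u1 * u2 * u3

u4 * u1 * u2 * u3


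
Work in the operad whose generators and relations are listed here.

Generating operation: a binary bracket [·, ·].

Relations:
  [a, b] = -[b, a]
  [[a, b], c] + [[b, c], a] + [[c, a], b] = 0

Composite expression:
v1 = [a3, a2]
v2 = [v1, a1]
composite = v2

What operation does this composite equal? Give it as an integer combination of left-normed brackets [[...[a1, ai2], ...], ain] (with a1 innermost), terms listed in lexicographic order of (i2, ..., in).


[[a1, a2], a3] - [[a1, a3], a2]


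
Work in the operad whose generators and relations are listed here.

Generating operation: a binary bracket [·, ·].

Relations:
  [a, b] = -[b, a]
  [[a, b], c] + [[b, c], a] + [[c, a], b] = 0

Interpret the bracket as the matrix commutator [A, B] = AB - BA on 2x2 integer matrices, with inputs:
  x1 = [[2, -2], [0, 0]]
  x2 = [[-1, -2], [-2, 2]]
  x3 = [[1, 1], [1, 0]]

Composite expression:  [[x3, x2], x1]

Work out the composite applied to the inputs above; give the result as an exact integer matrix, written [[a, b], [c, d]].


[[-2, -2], [-2, 2]]


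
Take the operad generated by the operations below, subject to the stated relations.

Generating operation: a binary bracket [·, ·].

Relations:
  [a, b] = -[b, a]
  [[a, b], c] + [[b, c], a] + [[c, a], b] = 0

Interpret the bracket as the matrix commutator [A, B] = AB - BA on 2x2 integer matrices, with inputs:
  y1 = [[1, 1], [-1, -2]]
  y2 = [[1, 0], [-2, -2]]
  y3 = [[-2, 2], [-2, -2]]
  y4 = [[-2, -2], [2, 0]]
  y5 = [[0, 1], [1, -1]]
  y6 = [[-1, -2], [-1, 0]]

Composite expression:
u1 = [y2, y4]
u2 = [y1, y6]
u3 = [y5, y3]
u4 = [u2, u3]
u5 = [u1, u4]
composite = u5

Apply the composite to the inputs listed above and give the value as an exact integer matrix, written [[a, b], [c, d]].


[[16, 200], [-88, -16]]

[y2, y4] = [[-4, -6], [-2, 4]]
[y1, y6] = [[-3, -5], [4, 3]]
[y5, y3] = [[-4, 2], [2, 4]]
[[y1, y6], [y5, y3]] = [[-18, -52], [-20, 18]]
[[y2, y4], [[y1, y6], [y5, y3]]] = [[16, 200], [-88, -16]]


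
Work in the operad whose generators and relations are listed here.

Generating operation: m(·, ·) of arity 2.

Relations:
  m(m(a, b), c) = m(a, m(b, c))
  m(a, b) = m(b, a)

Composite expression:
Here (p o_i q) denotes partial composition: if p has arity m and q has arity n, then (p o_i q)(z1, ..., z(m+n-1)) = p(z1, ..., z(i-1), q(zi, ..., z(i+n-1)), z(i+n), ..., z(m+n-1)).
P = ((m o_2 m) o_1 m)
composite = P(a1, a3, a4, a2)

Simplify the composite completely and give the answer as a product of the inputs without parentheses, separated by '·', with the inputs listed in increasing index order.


a1 · a2 · a3 · a4

Shape and order are irrelevant to m; the a-input set decides.
m(a1, a3) reduces to a1 · a3
m(a4, a2) reduces to a4 · a2
m(m(a1, a3), m(a4, a2)) reduces to a1 · a3 · a4 · a2
commutativity sorts the factors: a1 · a2 · a3 · a4
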